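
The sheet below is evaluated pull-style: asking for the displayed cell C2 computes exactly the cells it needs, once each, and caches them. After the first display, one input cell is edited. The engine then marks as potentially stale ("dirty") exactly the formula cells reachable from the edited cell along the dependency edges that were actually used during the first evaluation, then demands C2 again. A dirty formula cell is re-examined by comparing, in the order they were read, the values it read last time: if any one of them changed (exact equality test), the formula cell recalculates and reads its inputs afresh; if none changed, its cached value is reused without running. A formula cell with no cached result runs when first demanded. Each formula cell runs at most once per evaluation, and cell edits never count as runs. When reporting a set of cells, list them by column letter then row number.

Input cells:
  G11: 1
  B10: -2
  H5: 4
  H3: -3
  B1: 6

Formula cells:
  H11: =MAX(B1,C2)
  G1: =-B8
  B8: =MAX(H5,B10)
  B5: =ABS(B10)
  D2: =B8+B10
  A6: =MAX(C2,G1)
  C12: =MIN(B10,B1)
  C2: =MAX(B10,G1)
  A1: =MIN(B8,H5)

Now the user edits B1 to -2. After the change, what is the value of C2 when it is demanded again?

Demanding C2 again yields -2.
Note the shortcut — B1 feeds only undemanded nodes, so no recomputation happens.

First demand of the output computes:
  B8 = MAX(4, -2) = 4
  G1 = -(4) = -4
  C2 = MAX(-2, -4) = -2

After the edit, cleaning proceeds:
  B1 only reaches undemanded nodes; the second demand re-runs nothing.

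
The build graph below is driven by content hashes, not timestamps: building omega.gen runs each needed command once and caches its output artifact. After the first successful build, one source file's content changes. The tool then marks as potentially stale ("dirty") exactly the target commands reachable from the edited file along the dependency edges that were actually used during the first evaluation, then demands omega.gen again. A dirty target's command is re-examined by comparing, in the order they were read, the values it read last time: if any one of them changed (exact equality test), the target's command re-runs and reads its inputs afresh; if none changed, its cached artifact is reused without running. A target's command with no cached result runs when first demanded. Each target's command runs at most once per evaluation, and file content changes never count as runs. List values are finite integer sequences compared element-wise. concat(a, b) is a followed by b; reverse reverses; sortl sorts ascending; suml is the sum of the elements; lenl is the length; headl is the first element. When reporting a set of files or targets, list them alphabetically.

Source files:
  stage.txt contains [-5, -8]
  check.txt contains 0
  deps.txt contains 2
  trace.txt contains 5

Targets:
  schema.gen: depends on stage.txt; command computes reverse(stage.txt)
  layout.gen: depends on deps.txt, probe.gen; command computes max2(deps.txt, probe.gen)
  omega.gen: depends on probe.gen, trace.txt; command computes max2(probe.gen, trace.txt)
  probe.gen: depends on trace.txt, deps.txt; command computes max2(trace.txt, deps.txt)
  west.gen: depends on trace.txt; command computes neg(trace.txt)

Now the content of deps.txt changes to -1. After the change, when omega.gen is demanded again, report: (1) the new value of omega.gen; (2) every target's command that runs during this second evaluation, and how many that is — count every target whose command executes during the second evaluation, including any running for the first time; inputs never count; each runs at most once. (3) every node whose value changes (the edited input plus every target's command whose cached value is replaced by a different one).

Initial pass — values computed on the first demand:
  probe.gen = max2(5, 2) = 5
  omega.gen = max2(5, 5) = 5

Second demand — change propagation:
  probe.gen: re-runs because deps.txt 2->-1; new result 5 (unchanged).
  omega.gen: re-examined; everything it read last time is the same (probe.gen unchanged, trace.txt unchanged) — cache 5 kept, no run.

The important point: probe.gen recomputes to an identical value, and the output ends up unchanged.

omega.gen now evaluates to 5.
Run set: probe.gen (1 run).
Changed values: deps.txt.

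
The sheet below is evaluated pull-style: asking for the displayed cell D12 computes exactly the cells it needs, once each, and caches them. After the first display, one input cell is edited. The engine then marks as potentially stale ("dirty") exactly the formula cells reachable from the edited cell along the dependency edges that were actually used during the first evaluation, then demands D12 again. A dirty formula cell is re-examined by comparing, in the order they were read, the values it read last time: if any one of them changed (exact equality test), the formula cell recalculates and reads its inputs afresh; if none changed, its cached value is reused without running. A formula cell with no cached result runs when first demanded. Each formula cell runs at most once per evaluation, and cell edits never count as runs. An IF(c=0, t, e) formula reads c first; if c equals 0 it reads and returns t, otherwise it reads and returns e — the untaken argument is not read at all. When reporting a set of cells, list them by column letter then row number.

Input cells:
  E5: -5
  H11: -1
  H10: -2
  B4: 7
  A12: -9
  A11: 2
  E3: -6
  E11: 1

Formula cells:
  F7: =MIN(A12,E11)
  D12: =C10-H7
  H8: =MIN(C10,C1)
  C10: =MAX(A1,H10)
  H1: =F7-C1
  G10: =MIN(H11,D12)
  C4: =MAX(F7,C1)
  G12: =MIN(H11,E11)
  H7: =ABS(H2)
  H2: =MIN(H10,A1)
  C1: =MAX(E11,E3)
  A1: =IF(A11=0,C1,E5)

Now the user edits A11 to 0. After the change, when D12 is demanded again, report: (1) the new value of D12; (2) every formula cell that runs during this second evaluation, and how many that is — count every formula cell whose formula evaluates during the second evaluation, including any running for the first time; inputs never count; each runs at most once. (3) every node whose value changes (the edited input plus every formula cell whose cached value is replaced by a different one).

First demand of the output computes:
  A1 = IF(A11=0: A11=2 -> else branch E5) = -5
  C10 = MAX(-5, -2) = -2
  H2 = MIN(-2, -5) = -5
  H7 = ABS(-5) = 5
  D12 = -2 - 5 = -7

After the edit, cleaning proceeds:
  C1: had never run; runs now, result 1.
  A1: a read changed (A11 2->0) — executes, giving 1.
  C10: a read changed (A1 -5->1) — executes, giving 1.
  H2: a read changed (A1 -5->1) — executes, giving -2.
  H7: a read changed (H2 -5->-2) — executes, giving 2.
  D12: a read changed (C10 -2->1; H7 5->2) — executes, giving -1.

Note the branch switch — C1 had no cache and runs now for the first time.

Demanding D12 again yields -1.
6 formula cells run: A1, C1, C10, D12, H2, H7.
The nodes whose values change: A1, A11, C10, D12, H2, H7.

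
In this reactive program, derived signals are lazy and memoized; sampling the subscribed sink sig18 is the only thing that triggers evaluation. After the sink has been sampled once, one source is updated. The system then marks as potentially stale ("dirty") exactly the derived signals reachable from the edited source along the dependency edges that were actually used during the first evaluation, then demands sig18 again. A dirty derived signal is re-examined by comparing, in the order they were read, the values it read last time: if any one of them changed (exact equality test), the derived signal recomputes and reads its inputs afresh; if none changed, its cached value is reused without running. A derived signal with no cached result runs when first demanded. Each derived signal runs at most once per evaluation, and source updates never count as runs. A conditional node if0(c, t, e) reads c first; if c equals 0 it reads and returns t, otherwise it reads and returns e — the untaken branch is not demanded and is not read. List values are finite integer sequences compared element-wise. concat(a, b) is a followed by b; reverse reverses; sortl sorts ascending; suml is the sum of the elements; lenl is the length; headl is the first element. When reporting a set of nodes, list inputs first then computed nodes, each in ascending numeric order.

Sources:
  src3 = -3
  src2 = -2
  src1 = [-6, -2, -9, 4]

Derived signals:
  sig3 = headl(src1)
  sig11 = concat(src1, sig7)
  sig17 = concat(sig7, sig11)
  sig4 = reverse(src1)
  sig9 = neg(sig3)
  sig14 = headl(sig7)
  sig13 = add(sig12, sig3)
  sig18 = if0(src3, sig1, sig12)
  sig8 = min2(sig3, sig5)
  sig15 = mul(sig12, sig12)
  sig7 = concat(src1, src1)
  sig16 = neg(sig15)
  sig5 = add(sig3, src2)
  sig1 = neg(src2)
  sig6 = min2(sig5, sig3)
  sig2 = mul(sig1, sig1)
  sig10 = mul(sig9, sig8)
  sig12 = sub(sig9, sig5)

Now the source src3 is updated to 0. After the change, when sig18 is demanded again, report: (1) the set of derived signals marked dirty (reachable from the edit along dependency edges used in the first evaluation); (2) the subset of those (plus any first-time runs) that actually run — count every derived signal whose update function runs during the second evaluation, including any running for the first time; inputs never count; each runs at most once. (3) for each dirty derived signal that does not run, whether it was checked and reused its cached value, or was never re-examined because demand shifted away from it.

First demand of the output computes:
  sig3 = headl([-6, -2, -9, 4]) = -6
  sig5 = add(-6, -2) = -8
  sig9 = neg(-6) = 6
  sig12 = sub(6, -8) = 14
  sig18 = if0(src3=-3 -> else branch sig12) = 14

After the edit, cleaning proceeds:
  sig1: had never run; runs now, result 2.
  sig18: a read changed (src3 -3->0) — executes, giving 2.

Note the branch switch — sig1 had no cache and runs now for the first time.

The edit dirties: sig18.
2 derived signals run: sig1, sig18.
No dirty derived signal escaped a run.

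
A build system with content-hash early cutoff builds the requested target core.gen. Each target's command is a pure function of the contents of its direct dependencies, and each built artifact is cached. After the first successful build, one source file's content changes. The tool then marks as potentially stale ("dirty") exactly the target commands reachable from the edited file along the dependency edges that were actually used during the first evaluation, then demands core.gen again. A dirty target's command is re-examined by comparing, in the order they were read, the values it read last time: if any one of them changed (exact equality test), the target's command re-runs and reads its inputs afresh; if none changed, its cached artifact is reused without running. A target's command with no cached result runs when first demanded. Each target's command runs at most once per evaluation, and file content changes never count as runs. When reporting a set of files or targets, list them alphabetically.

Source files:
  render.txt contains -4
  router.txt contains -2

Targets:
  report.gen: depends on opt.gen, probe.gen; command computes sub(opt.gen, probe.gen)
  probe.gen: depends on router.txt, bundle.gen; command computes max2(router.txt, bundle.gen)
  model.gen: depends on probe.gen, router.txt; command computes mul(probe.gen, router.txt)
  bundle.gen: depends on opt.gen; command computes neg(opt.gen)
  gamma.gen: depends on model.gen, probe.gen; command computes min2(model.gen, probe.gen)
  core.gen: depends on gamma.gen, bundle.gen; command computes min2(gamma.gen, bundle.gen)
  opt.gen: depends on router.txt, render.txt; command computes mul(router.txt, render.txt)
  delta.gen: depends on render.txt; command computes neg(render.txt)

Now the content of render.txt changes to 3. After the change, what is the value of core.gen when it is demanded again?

First evaluation (everything demanded from the output):
  opt.gen = mul(-2, -4) = 8
  bundle.gen = neg(8) = -8
  probe.gen = max2(-2, -8) = -2
  model.gen = mul(-2, -2) = 4
  gamma.gen = min2(4, -2) = -2
  core.gen = min2(-2, -8) = -8

Propagation after the edit:
  opt.gen: runs — render.txt -4->3; result -6.
  bundle.gen: runs — opt.gen 8->-6; result 6.
  probe.gen: runs — bundle.gen -8->6; result 6.
  model.gen: runs — probe.gen -2->6; result -12.
  gamma.gen: runs — model.gen 4->-12; probe.gen -2->6; result -12.
  core.gen: runs — gamma.gen -2->-12; bundle.gen -8->6; result -12.

New value of core.gen: -12.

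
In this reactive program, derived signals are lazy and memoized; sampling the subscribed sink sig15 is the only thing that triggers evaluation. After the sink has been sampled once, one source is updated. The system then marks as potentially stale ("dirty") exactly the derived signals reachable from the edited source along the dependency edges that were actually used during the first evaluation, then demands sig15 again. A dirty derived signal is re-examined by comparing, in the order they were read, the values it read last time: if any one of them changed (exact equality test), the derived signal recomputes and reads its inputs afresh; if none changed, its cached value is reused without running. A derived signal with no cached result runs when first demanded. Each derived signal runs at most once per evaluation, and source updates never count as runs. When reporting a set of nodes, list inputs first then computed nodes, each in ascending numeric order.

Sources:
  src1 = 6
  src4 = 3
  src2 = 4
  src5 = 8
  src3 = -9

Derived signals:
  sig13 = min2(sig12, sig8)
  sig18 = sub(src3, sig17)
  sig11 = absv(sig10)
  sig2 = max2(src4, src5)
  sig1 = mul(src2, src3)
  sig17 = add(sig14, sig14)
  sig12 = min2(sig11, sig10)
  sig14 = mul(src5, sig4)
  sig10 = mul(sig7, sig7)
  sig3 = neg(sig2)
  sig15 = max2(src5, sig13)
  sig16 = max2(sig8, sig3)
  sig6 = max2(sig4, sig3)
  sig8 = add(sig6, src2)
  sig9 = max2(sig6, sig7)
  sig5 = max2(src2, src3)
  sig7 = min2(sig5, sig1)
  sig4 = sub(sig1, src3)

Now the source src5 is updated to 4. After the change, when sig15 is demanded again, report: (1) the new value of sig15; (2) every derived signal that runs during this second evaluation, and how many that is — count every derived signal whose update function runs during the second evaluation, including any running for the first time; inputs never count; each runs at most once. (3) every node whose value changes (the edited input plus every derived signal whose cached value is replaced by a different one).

Demanding sig15 again yields 4.
6 derived signals run: sig2, sig3, sig6, sig8, sig13, sig15.
The nodes whose values change: src5, sig2, sig3, sig6, sig8, sig13, sig15.

First demand of the output computes:
  sig1 = mul(4, -9) = -36
  sig2 = max2(3, 8) = 8
  sig3 = neg(8) = -8
  sig4 = sub(-36, -9) = -27
  sig5 = max2(4, -9) = 4
  sig6 = max2(-27, -8) = -8
  sig7 = min2(4, -36) = -36
  sig8 = add(-8, 4) = -4
  sig10 = mul(-36, -36) = 1296
  sig11 = absv(1296) = 1296
  sig12 = min2(1296, 1296) = 1296
  sig13 = min2(1296, -4) = -4
  sig15 = max2(8, -4) = 8

After the edit, cleaning proceeds:
  sig2: a read changed (src5 8->4) — executes, giving 4.
  sig3: a read changed (sig2 8->4) — executes, giving -4.
  sig6: a read changed (sig3 -8->-4) — executes, giving -4.
  sig8: a read changed (sig6 -8->-4) — executes, giving 0.
  sig13: a read changed (sig8 -4->0) — executes, giving 0.
  sig15: a read changed (src5 8->4; sig13 -4->0) — executes, giving 4.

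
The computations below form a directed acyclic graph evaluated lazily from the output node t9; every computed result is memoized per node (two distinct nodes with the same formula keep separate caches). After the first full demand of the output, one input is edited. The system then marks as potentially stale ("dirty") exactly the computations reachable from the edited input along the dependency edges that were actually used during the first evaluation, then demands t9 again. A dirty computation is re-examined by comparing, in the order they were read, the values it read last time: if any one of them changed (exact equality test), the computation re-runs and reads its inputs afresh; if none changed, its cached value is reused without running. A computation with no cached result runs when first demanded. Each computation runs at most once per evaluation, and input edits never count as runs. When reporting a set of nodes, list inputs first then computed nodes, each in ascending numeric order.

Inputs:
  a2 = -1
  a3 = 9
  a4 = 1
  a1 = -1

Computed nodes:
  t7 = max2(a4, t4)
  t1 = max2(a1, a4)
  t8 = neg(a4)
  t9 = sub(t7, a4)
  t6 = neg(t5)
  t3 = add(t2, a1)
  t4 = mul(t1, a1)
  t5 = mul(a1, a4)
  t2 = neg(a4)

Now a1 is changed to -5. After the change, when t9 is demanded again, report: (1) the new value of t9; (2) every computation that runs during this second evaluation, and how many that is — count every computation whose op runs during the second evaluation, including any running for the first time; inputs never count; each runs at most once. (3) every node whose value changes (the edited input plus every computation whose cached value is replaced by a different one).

First demand of the output computes:
  t1 = max2(-1, 1) = 1
  t4 = mul(1, -1) = -1
  t7 = max2(1, -1) = 1
  t9 = sub(1, 1) = 0

After the edit, cleaning proceeds:
  t1: a read changed (a1 -1->-5) — executes, giving 1 — identical to its old value.
  t4: a read changed (a1 -1->-5) — executes, giving -5.
  t7: a read changed (t4 -1->-5) — executes, giving 1 — identical to its old value.
  t9: dirty, but its reads are unchanged (t7 unchanged, a4 unchanged); cached 0 stands.

Note where the cutoff bites: t9 is checked, finds nothing changed, and keeps its cache.

Demanding t9 again yields 0.
3 computations run: t1, t4, t7.
The nodes whose values change: a1, t4.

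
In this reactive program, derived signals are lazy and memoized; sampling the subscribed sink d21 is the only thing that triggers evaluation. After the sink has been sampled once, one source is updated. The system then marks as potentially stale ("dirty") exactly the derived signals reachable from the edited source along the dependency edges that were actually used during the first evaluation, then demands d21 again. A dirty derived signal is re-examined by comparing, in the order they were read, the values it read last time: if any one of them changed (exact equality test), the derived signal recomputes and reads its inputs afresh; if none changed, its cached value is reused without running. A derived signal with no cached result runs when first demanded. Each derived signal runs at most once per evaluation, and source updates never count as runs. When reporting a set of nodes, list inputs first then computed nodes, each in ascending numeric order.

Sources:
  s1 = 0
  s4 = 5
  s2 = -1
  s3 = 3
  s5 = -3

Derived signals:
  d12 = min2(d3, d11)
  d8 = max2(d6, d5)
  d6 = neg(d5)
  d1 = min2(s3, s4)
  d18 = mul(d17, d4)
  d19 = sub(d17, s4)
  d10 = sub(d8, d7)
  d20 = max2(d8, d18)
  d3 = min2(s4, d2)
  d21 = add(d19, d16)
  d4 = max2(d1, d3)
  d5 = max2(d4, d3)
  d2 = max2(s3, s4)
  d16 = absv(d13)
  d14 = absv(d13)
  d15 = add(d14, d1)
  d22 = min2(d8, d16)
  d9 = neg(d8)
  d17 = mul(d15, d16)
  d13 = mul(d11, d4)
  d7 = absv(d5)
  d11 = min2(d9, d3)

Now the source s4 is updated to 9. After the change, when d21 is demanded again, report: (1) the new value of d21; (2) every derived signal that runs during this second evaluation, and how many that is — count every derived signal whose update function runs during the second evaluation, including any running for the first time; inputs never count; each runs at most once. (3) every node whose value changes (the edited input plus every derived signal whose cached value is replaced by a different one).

Demanding d21 again yields 6876.
16 derived signals run: d1, d2, d3, d4, d5, d6, d8, d9, d11, d13, d14, d15, d16, d17, d19, d21.
The nodes whose values change: s4, d2, d3, d4, d5, d6, d8, d9, d11, d13, d14, d15, d16, d17, d19, d21.

First demand of the output computes:
  d1 = min2(3, 5) = 3
  d2 = max2(3, 5) = 5
  d3 = min2(5, 5) = 5
  d4 = max2(3, 5) = 5
  d5 = max2(5, 5) = 5
  d6 = neg(5) = -5
  d8 = max2(-5, 5) = 5
  d9 = neg(5) = -5
  d11 = min2(-5, 5) = -5
  d13 = mul(-5, 5) = -25
  d14 = absv(-25) = 25
  d15 = add(25, 3) = 28
  d16 = absv(-25) = 25
  d17 = mul(28, 25) = 700
  d19 = sub(700, 5) = 695
  d21 = add(695, 25) = 720

After the edit, cleaning proceeds:
  d1: a read changed (s4 5->9) — executes, giving 3 — identical to its old value.
  d2: a read changed (s4 5->9) — executes, giving 9.
  d3: a read changed (s4 5->9; d2 5->9) — executes, giving 9.
  d4: a read changed (d3 5->9) — executes, giving 9.
  d5: a read changed (d4 5->9; d3 5->9) — executes, giving 9.
  d6: a read changed (d5 5->9) — executes, giving -9.
  d8: a read changed (d6 -5->-9; d5 5->9) — executes, giving 9.
  d9: a read changed (d8 5->9) — executes, giving -9.
  d11: a read changed (d9 -5->-9; d3 5->9) — executes, giving -9.
  d13: a read changed (d11 -5->-9; d4 5->9) — executes, giving -81.
  d14: a read changed (d13 -25->-81) — executes, giving 81.
  d15: a read changed (d14 25->81) — executes, giving 84.
  d16: a read changed (d13 -25->-81) — executes, giving 81.
  d17: a read changed (d15 28->84; d16 25->81) — executes, giving 6804.
  d19: a read changed (d17 700->6804; s4 5->9) — executes, giving 6795.
  d21: a read changed (d19 695->6795; d16 25->81) — executes, giving 6876.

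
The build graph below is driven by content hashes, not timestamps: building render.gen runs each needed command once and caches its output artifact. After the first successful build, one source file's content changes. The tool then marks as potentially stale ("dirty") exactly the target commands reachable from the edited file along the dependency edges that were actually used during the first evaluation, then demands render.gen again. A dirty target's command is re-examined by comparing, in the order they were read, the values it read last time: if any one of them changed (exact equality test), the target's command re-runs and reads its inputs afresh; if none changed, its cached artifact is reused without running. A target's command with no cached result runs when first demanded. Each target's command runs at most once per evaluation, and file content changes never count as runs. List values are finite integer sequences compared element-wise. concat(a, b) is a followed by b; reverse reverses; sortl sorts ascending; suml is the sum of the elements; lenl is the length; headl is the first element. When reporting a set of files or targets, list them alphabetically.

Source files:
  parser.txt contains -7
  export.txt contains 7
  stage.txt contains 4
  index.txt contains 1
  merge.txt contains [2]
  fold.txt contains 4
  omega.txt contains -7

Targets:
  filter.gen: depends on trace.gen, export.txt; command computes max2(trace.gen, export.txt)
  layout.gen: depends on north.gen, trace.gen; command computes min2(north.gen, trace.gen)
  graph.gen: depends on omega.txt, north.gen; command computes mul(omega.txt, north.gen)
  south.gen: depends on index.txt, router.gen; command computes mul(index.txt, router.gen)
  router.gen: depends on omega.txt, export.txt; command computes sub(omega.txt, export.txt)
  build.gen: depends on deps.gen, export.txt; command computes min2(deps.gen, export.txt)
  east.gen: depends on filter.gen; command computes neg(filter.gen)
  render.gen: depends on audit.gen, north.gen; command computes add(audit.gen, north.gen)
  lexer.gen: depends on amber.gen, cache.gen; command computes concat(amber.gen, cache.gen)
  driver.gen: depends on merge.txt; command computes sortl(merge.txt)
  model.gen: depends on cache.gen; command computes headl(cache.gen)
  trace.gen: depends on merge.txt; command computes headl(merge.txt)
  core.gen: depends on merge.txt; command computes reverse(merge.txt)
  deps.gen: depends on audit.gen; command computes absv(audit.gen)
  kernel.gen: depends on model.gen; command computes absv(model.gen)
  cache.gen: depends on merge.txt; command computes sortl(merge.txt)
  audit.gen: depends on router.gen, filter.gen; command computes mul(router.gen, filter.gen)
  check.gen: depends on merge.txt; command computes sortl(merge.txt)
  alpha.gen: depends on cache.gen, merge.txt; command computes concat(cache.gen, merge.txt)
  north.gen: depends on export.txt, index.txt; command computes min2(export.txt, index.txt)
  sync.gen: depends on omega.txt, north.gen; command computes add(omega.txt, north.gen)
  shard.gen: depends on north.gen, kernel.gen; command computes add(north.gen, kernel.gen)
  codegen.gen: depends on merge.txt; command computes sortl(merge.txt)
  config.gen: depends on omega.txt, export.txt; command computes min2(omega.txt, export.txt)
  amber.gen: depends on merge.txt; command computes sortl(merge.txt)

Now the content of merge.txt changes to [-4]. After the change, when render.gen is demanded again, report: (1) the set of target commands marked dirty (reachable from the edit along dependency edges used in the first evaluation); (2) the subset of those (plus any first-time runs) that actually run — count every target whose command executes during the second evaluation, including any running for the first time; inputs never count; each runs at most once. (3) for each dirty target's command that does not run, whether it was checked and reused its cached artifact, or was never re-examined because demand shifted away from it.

Initial pass — values computed on the first demand:
  north.gen = min2(7, 1) = 1
  router.gen = sub(-7, 7) = -14
  trace.gen = headl([2]) = 2
  filter.gen = max2(2, 7) = 7
  audit.gen = mul(-14, 7) = -98
  render.gen = add(-98, 1) = -97

Second demand — change propagation:
  trace.gen: re-runs because merge.txt [2]->[-4]; new result -4.
  filter.gen: re-runs because trace.gen 2->-4; new result 7 (unchanged).
  audit.gen: re-examined; everything it read last time is the same (router.gen unchanged, filter.gen unchanged) — cache -98 kept, no run.
  render.gen: re-examined; everything it read last time is the same (audit.gen unchanged, north.gen unchanged) — cache -97 kept, no run.

The important point: filter.gen recomputes to an identical value, and the output ends up unchanged.

Dirty set: audit.gen, filter.gen, render.gen, trace.gen.
Run set: filter.gen, trace.gen (2 run).
Re-examined without running (cache reused): audit.gen, render.gen.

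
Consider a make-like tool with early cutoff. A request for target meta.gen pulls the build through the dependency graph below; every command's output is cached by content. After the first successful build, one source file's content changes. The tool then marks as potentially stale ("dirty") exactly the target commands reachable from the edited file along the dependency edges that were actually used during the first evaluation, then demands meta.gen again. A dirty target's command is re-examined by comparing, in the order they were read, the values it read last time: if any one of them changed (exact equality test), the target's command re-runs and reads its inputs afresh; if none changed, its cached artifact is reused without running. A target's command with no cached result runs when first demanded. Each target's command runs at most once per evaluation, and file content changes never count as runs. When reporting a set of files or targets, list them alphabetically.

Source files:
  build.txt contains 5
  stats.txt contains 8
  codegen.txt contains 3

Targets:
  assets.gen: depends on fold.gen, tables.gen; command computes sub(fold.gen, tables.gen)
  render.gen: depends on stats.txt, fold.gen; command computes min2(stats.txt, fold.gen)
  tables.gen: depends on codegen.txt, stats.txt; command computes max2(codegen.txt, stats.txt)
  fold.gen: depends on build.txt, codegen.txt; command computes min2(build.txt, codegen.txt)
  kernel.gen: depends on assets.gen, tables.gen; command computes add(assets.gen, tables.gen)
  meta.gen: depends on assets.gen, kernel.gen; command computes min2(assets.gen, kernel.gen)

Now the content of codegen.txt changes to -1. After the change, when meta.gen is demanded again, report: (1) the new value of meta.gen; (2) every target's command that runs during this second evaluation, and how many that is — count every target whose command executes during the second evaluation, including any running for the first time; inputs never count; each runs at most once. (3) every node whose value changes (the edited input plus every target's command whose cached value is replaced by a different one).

Demanding meta.gen again yields -9.
5 target commands run: assets.gen, fold.gen, kernel.gen, meta.gen, tables.gen.
The nodes whose values change: assets.gen, codegen.txt, fold.gen, kernel.gen, meta.gen.

First demand of the output computes:
  fold.gen = min2(5, 3) = 3
  tables.gen = max2(3, 8) = 8
  assets.gen = sub(3, 8) = -5
  kernel.gen = add(-5, 8) = 3
  meta.gen = min2(-5, 3) = -5

After the edit, cleaning proceeds:
  fold.gen: a read changed (codegen.txt 3->-1) — executes, giving -1.
  tables.gen: a read changed (codegen.txt 3->-1) — executes, giving 8 — identical to its old value.
  assets.gen: a read changed (fold.gen 3->-1) — executes, giving -9.
  kernel.gen: a read changed (assets.gen -5->-9) — executes, giving -1.
  meta.gen: a read changed (assets.gen -5->-9; kernel.gen 3->-1) — executes, giving -9.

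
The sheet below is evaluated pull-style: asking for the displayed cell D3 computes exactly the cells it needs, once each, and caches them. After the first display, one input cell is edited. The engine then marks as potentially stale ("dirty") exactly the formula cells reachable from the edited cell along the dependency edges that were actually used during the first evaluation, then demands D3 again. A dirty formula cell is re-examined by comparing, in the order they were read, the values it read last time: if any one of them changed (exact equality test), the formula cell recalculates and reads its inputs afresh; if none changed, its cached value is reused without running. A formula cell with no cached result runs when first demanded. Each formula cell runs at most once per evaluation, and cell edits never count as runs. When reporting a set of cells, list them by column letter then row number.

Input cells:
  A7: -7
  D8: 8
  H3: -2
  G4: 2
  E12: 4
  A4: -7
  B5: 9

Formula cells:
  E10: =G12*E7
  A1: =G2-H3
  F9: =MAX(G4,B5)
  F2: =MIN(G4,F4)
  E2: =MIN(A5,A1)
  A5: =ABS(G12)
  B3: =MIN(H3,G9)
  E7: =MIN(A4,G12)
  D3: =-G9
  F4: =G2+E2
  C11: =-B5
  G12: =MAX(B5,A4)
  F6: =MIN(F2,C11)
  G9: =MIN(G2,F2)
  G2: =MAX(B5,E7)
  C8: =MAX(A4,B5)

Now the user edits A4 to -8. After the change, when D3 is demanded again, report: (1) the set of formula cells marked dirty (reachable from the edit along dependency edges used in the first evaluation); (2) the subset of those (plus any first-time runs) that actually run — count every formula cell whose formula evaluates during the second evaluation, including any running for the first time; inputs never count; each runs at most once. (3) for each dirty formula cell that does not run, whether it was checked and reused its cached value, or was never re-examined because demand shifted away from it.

The edit dirties: A1, A5, D3, E2, E7, F2, F4, G2, G9, G12.
3 formula cells run: E7, G2, G12.
Cache hits after checking: A1, A5, D3, E2, F2, F4, G9.
Note where the cutoff bites: A5 is checked, finds nothing changed, and keeps its cache.

First demand of the output computes:
  G12 = MAX(9, -7) = 9
  A5 = ABS(9) = 9
  E7 = MIN(-7, 9) = -7
  G2 = MAX(9, -7) = 9
  A1 = 9 - -2 = 11
  E2 = MIN(9, 11) = 9
  F4 = 9 + 9 = 18
  F2 = MIN(2, 18) = 2
  G9 = MIN(9, 2) = 2
  D3 = -(2) = -2

After the edit, cleaning proceeds:
  G12: a read changed (A4 -7->-8) — executes, giving 9 — identical to its old value.
  A5: dirty, but its reads are unchanged (G12 unchanged); cached 9 stands.
  E7: a read changed (A4 -7->-8) — executes, giving -8.
  G2: a read changed (E7 -7->-8) — executes, giving 9 — identical to its old value.
  A1: dirty, but its reads are unchanged (G2 unchanged, H3 unchanged); cached 11 stands.
  E2: dirty, but its reads are unchanged (A5 unchanged, A1 unchanged); cached 9 stands.
  F4: dirty, but its reads are unchanged (G2 unchanged, E2 unchanged); cached 18 stands.
  F2: dirty, but its reads are unchanged (G4 unchanged, F4 unchanged); cached 2 stands.
  G9: dirty, but its reads are unchanged (G2 unchanged, F2 unchanged); cached 2 stands.
  D3: dirty, but its reads are unchanged (G9 unchanged); cached -2 stands.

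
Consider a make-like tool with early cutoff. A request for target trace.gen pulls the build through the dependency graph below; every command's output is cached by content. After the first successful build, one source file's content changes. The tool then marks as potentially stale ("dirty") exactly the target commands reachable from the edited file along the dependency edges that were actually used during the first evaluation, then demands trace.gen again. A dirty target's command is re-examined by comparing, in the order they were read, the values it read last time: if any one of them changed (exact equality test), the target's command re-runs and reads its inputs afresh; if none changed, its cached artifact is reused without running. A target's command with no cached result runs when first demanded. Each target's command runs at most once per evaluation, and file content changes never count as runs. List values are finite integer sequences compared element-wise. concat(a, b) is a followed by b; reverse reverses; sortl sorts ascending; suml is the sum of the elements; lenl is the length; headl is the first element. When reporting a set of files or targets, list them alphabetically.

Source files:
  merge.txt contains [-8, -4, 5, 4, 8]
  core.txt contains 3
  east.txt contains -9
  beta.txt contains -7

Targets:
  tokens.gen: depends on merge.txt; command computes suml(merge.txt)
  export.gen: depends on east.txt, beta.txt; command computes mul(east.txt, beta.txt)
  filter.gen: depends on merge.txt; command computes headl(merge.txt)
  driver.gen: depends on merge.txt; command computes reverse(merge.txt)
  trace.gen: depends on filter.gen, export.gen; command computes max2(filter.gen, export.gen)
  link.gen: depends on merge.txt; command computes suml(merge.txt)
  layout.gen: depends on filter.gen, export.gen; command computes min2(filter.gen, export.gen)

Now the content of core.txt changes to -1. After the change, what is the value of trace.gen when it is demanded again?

First demand of the output computes:
  export.gen = mul(-9, -7) = 63
  filter.gen = headl([-8, -4, 5, 4, 8]) = -8
  trace.gen = max2(-8, 63) = 63

After the edit, cleaning proceeds:
  no node depends on core.txt at all; the second demand re-runs nothing.

Note the shortcut — nothing in the graph depends on core.txt at all, so no recomputation happens.

Demanding trace.gen again yields 63.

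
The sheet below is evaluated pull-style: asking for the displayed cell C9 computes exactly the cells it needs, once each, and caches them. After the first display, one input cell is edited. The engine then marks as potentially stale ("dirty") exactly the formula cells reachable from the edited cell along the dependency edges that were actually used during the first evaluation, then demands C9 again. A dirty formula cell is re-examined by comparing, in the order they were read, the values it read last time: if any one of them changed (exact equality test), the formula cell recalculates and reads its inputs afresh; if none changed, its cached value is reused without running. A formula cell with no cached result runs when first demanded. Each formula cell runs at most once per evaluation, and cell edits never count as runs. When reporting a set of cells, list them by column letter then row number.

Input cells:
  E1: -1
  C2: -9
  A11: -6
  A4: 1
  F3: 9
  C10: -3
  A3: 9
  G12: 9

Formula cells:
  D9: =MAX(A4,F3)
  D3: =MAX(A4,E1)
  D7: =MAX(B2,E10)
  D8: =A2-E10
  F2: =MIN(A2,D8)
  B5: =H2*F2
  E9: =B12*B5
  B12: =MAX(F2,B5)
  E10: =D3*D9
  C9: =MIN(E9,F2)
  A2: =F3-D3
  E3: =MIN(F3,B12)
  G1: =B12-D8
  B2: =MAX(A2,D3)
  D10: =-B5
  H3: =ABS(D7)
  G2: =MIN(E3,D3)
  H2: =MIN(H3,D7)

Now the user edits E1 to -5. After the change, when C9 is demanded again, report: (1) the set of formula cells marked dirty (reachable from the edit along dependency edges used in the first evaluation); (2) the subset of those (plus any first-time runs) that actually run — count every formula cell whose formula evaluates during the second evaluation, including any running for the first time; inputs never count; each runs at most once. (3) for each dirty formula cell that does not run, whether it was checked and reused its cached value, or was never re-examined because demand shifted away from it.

The edit dirties: A2, B2, B5, B12, C9, D3, D7, D8, E9, E10, F2, H2, H3.
1 formula cells run: D3.
Cache hits after checking: A2, B2, B5, B12, C9, D7, D8, E9, E10, F2, H2, H3.
Note the absorption at D3: it re-runs yet its value is the same, leaving the output's value untouched.

First demand of the output computes:
  D3 = MAX(1, -1) = 1
  A2 = 9 - 1 = 8
  B2 = MAX(8, 1) = 8
  D9 = MAX(1, 9) = 9
  E10 = 1 * 9 = 9
  D7 = MAX(8, 9) = 9
  D8 = 8 - 9 = -1
  F2 = MIN(8, -1) = -1
  H3 = ABS(9) = 9
  H2 = MIN(9, 9) = 9
  B5 = 9 * -1 = -9
  B12 = MAX(-1, -9) = -1
  E9 = -1 * -9 = 9
  C9 = MIN(9, -1) = -1

After the edit, cleaning proceeds:
  D3: a read changed (E1 -1->-5) — executes, giving 1 — identical to its old value.
  A2: dirty, but its reads are unchanged (F3 unchanged, D3 unchanged); cached 8 stands.
  B2: dirty, but its reads are unchanged (A2 unchanged, D3 unchanged); cached 8 stands.
  E10: dirty, but its reads are unchanged (D3 unchanged, D9 unchanged); cached 9 stands.
  D7: dirty, but its reads are unchanged (B2 unchanged, E10 unchanged); cached 9 stands.
  D8: dirty, but its reads are unchanged (A2 unchanged, E10 unchanged); cached -1 stands.
  F2: dirty, but its reads are unchanged (A2 unchanged, D8 unchanged); cached -1 stands.
  H3: dirty, but its reads are unchanged (D7 unchanged); cached 9 stands.
  H2: dirty, but its reads are unchanged (H3 unchanged, D7 unchanged); cached 9 stands.
  B5: dirty, but its reads are unchanged (H2 unchanged, F2 unchanged); cached -9 stands.
  B12: dirty, but its reads are unchanged (F2 unchanged, B5 unchanged); cached -1 stands.
  E9: dirty, but its reads are unchanged (B12 unchanged, B5 unchanged); cached 9 stands.
  C9: dirty, but its reads are unchanged (E9 unchanged, F2 unchanged); cached -1 stands.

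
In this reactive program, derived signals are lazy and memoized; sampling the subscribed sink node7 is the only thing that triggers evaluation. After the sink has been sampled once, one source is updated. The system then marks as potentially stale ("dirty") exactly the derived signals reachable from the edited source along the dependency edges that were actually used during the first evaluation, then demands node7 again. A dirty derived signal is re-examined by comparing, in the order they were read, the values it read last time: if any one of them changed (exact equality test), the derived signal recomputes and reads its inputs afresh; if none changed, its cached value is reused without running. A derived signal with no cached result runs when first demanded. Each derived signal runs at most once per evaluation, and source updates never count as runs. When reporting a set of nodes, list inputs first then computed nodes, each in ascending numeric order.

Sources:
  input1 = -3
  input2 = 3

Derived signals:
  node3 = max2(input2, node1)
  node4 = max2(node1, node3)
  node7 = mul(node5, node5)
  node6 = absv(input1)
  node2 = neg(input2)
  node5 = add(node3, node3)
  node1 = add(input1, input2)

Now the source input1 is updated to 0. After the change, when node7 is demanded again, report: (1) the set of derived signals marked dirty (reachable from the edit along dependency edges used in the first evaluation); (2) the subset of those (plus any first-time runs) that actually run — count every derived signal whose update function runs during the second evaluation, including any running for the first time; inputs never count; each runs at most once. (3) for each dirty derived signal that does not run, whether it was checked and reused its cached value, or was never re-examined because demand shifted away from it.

The edit dirties: node1, node3, node5, node7.
2 derived signals run: node1, node3.
Cache hits after checking: node5, node7.
Note the absorption at node3: it re-runs yet its value is the same, leaving the output's value untouched.

First demand of the output computes:
  node1 = add(-3, 3) = 0
  node3 = max2(3, 0) = 3
  node5 = add(3, 3) = 6
  node7 = mul(6, 6) = 36

After the edit, cleaning proceeds:
  node1: a read changed (input1 -3->0) — executes, giving 3.
  node3: a read changed (node1 0->3) — executes, giving 3 — identical to its old value.
  node5: dirty, but its reads are unchanged (node3 unchanged, node3 unchanged); cached 6 stands.
  node7: dirty, but its reads are unchanged (node5 unchanged, node5 unchanged); cached 36 stands.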